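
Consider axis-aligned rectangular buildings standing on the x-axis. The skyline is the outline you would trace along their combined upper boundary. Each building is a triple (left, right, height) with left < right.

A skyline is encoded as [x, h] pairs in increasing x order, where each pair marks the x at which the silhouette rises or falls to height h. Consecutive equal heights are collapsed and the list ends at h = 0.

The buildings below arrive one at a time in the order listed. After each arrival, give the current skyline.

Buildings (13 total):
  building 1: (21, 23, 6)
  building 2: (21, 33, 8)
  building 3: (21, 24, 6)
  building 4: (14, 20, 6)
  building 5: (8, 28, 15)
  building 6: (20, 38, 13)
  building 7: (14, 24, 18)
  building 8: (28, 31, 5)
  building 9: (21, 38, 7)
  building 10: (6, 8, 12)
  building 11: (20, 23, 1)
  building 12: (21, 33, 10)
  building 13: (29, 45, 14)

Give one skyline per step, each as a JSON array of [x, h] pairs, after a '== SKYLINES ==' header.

== SKYLINES ==
[[21,6],[23,0]]
[[21,8],[33,0]]
[[21,8],[33,0]]
[[14,6],[20,0],[21,8],[33,0]]
[[8,15],[28,8],[33,0]]
[[8,15],[28,13],[38,0]]
[[8,15],[14,18],[24,15],[28,13],[38,0]]
[[8,15],[14,18],[24,15],[28,13],[38,0]]
[[8,15],[14,18],[24,15],[28,13],[38,0]]
[[6,12],[8,15],[14,18],[24,15],[28,13],[38,0]]
[[6,12],[8,15],[14,18],[24,15],[28,13],[38,0]]
[[6,12],[8,15],[14,18],[24,15],[28,13],[38,0]]
[[6,12],[8,15],[14,18],[24,15],[28,13],[29,14],[45,0]]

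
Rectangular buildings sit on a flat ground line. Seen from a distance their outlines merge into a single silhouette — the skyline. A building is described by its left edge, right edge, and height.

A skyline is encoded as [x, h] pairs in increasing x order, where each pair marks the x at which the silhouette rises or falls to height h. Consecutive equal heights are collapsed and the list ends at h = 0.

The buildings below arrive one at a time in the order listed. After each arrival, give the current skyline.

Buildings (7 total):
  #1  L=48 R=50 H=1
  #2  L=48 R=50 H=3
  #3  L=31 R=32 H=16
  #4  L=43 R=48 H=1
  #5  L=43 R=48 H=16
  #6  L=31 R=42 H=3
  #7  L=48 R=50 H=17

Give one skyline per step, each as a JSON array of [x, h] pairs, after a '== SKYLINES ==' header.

== SKYLINES ==
[[48,1],[50,0]]
[[48,3],[50,0]]
[[31,16],[32,0],[48,3],[50,0]]
[[31,16],[32,0],[43,1],[48,3],[50,0]]
[[31,16],[32,0],[43,16],[48,3],[50,0]]
[[31,16],[32,3],[42,0],[43,16],[48,3],[50,0]]
[[31,16],[32,3],[42,0],[43,16],[48,17],[50,0]]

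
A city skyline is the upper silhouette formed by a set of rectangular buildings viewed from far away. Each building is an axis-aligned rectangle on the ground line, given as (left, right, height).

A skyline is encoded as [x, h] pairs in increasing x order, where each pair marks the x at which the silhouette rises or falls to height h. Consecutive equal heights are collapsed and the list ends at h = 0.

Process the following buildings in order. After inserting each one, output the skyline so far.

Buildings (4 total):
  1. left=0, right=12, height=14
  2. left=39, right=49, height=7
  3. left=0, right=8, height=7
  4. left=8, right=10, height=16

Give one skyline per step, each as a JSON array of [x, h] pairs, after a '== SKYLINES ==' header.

== SKYLINES ==
[[0,14],[12,0]]
[[0,14],[12,0],[39,7],[49,0]]
[[0,14],[12,0],[39,7],[49,0]]
[[0,14],[8,16],[10,14],[12,0],[39,7],[49,0]]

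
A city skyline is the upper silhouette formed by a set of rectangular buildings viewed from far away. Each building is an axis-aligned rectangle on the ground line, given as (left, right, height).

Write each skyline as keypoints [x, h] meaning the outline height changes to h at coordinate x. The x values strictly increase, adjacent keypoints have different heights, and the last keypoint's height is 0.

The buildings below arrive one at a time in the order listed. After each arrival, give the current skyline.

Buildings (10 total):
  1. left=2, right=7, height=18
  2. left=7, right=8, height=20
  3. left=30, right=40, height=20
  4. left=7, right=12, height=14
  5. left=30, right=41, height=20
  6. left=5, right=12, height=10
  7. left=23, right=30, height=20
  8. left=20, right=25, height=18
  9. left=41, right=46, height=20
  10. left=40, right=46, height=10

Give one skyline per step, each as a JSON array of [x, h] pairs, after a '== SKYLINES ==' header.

== SKYLINES ==
[[2,18],[7,0]]
[[2,18],[7,20],[8,0]]
[[2,18],[7,20],[8,0],[30,20],[40,0]]
[[2,18],[7,20],[8,14],[12,0],[30,20],[40,0]]
[[2,18],[7,20],[8,14],[12,0],[30,20],[41,0]]
[[2,18],[7,20],[8,14],[12,0],[30,20],[41,0]]
[[2,18],[7,20],[8,14],[12,0],[23,20],[41,0]]
[[2,18],[7,20],[8,14],[12,0],[20,18],[23,20],[41,0]]
[[2,18],[7,20],[8,14],[12,0],[20,18],[23,20],[46,0]]
[[2,18],[7,20],[8,14],[12,0],[20,18],[23,20],[46,0]]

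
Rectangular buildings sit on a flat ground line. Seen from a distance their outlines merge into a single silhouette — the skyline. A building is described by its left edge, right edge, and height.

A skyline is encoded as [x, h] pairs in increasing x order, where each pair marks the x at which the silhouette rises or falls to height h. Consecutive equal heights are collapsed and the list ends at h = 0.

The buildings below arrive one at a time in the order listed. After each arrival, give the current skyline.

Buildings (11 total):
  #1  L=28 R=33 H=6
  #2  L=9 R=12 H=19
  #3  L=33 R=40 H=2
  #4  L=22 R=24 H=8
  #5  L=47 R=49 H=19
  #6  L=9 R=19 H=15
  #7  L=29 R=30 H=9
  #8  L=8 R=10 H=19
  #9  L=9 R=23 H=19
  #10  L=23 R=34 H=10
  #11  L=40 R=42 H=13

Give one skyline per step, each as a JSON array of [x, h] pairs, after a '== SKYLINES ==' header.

== SKYLINES ==
[[28,6],[33,0]]
[[9,19],[12,0],[28,6],[33,0]]
[[9,19],[12,0],[28,6],[33,2],[40,0]]
[[9,19],[12,0],[22,8],[24,0],[28,6],[33,2],[40,0]]
[[9,19],[12,0],[22,8],[24,0],[28,6],[33,2],[40,0],[47,19],[49,0]]
[[9,19],[12,15],[19,0],[22,8],[24,0],[28,6],[33,2],[40,0],[47,19],[49,0]]
[[9,19],[12,15],[19,0],[22,8],[24,0],[28,6],[29,9],[30,6],[33,2],[40,0],[47,19],[49,0]]
[[8,19],[12,15],[19,0],[22,8],[24,0],[28,6],[29,9],[30,6],[33,2],[40,0],[47,19],[49,0]]
[[8,19],[23,8],[24,0],[28,6],[29,9],[30,6],[33,2],[40,0],[47,19],[49,0]]
[[8,19],[23,10],[34,2],[40,0],[47,19],[49,0]]
[[8,19],[23,10],[34,2],[40,13],[42,0],[47,19],[49,0]]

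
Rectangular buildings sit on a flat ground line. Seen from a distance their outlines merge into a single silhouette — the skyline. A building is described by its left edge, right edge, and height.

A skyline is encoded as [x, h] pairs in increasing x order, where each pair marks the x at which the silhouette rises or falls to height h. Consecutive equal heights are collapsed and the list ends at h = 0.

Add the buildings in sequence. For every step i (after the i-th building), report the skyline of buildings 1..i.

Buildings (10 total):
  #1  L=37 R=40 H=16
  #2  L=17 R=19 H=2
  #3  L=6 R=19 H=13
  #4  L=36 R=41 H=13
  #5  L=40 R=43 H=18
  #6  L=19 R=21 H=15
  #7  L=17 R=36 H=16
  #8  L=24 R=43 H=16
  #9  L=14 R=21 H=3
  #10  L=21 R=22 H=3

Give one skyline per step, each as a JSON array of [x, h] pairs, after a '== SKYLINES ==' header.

== SKYLINES ==
[[37,16],[40,0]]
[[17,2],[19,0],[37,16],[40,0]]
[[6,13],[19,0],[37,16],[40,0]]
[[6,13],[19,0],[36,13],[37,16],[40,13],[41,0]]
[[6,13],[19,0],[36,13],[37,16],[40,18],[43,0]]
[[6,13],[19,15],[21,0],[36,13],[37,16],[40,18],[43,0]]
[[6,13],[17,16],[36,13],[37,16],[40,18],[43,0]]
[[6,13],[17,16],[40,18],[43,0]]
[[6,13],[17,16],[40,18],[43,0]]
[[6,13],[17,16],[40,18],[43,0]]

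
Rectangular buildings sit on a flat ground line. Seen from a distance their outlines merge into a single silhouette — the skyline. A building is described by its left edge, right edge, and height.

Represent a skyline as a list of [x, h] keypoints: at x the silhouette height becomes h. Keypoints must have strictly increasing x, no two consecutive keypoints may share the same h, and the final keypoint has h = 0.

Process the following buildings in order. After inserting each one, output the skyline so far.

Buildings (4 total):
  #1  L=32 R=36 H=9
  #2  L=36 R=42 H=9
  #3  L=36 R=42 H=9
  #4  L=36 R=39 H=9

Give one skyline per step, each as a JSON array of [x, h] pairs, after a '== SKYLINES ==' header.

== SKYLINES ==
[[32,9],[36,0]]
[[32,9],[42,0]]
[[32,9],[42,0]]
[[32,9],[42,0]]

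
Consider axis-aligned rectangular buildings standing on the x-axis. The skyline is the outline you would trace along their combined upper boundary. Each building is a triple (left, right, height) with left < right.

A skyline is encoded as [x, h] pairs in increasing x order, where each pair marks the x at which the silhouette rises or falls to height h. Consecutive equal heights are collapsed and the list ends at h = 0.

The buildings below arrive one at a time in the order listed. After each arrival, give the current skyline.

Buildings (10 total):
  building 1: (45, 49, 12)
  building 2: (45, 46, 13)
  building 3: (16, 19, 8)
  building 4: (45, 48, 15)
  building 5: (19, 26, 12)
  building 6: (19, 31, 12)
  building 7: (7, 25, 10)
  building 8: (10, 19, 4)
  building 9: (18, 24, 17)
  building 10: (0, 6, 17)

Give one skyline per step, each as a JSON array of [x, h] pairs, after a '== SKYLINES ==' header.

== SKYLINES ==
[[45,12],[49,0]]
[[45,13],[46,12],[49,0]]
[[16,8],[19,0],[45,13],[46,12],[49,0]]
[[16,8],[19,0],[45,15],[48,12],[49,0]]
[[16,8],[19,12],[26,0],[45,15],[48,12],[49,0]]
[[16,8],[19,12],[31,0],[45,15],[48,12],[49,0]]
[[7,10],[19,12],[31,0],[45,15],[48,12],[49,0]]
[[7,10],[19,12],[31,0],[45,15],[48,12],[49,0]]
[[7,10],[18,17],[24,12],[31,0],[45,15],[48,12],[49,0]]
[[0,17],[6,0],[7,10],[18,17],[24,12],[31,0],[45,15],[48,12],[49,0]]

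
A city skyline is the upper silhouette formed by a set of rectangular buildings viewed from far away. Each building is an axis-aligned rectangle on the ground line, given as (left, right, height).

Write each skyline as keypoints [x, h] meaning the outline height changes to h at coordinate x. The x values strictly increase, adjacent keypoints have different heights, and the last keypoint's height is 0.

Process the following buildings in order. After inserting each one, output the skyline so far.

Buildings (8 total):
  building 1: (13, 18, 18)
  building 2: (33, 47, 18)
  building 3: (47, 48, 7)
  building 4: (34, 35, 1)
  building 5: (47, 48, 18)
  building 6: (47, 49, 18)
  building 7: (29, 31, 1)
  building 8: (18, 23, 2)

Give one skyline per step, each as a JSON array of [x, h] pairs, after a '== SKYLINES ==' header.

== SKYLINES ==
[[13,18],[18,0]]
[[13,18],[18,0],[33,18],[47,0]]
[[13,18],[18,0],[33,18],[47,7],[48,0]]
[[13,18],[18,0],[33,18],[47,7],[48,0]]
[[13,18],[18,0],[33,18],[48,0]]
[[13,18],[18,0],[33,18],[49,0]]
[[13,18],[18,0],[29,1],[31,0],[33,18],[49,0]]
[[13,18],[18,2],[23,0],[29,1],[31,0],[33,18],[49,0]]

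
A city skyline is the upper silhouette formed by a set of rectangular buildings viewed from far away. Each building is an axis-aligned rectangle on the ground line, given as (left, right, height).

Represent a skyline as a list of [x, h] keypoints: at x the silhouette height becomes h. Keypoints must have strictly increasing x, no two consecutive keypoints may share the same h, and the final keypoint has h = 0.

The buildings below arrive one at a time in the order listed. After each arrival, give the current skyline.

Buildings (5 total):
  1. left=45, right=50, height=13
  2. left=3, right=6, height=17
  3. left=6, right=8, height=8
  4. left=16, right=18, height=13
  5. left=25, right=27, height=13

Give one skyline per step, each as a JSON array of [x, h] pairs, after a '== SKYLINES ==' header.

== SKYLINES ==
[[45,13],[50,0]]
[[3,17],[6,0],[45,13],[50,0]]
[[3,17],[6,8],[8,0],[45,13],[50,0]]
[[3,17],[6,8],[8,0],[16,13],[18,0],[45,13],[50,0]]
[[3,17],[6,8],[8,0],[16,13],[18,0],[25,13],[27,0],[45,13],[50,0]]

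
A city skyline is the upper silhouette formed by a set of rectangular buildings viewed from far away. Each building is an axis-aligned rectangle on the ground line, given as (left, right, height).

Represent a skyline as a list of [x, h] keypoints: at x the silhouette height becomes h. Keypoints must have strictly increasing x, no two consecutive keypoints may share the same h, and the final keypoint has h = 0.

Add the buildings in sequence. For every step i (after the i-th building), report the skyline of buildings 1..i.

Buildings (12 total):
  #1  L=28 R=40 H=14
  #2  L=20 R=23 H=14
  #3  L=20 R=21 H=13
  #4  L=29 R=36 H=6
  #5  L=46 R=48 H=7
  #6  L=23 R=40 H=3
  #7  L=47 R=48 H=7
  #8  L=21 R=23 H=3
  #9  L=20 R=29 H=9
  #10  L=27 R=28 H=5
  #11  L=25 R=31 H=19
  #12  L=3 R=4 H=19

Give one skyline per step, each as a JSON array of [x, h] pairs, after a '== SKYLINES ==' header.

== SKYLINES ==
[[28,14],[40,0]]
[[20,14],[23,0],[28,14],[40,0]]
[[20,14],[23,0],[28,14],[40,0]]
[[20,14],[23,0],[28,14],[40,0]]
[[20,14],[23,0],[28,14],[40,0],[46,7],[48,0]]
[[20,14],[23,3],[28,14],[40,0],[46,7],[48,0]]
[[20,14],[23,3],[28,14],[40,0],[46,7],[48,0]]
[[20,14],[23,3],[28,14],[40,0],[46,7],[48,0]]
[[20,14],[23,9],[28,14],[40,0],[46,7],[48,0]]
[[20,14],[23,9],[28,14],[40,0],[46,7],[48,0]]
[[20,14],[23,9],[25,19],[31,14],[40,0],[46,7],[48,0]]
[[3,19],[4,0],[20,14],[23,9],[25,19],[31,14],[40,0],[46,7],[48,0]]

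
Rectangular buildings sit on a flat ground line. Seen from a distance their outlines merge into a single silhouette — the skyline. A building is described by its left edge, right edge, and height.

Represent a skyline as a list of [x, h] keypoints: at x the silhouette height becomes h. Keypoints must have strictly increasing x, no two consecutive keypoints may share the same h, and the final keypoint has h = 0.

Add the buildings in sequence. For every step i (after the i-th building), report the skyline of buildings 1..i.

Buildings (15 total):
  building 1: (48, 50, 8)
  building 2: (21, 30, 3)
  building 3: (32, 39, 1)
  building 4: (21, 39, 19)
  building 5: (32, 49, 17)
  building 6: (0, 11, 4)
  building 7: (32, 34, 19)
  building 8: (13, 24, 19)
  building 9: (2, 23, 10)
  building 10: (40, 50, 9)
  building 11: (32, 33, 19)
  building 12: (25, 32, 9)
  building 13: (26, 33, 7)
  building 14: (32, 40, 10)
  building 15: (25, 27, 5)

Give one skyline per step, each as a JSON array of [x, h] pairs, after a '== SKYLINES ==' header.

== SKYLINES ==
[[48,8],[50,0]]
[[21,3],[30,0],[48,8],[50,0]]
[[21,3],[30,0],[32,1],[39,0],[48,8],[50,0]]
[[21,19],[39,0],[48,8],[50,0]]
[[21,19],[39,17],[49,8],[50,0]]
[[0,4],[11,0],[21,19],[39,17],[49,8],[50,0]]
[[0,4],[11,0],[21,19],[39,17],[49,8],[50,0]]
[[0,4],[11,0],[13,19],[39,17],[49,8],[50,0]]
[[0,4],[2,10],[13,19],[39,17],[49,8],[50,0]]
[[0,4],[2,10],[13,19],[39,17],[49,9],[50,0]]
[[0,4],[2,10],[13,19],[39,17],[49,9],[50,0]]
[[0,4],[2,10],[13,19],[39,17],[49,9],[50,0]]
[[0,4],[2,10],[13,19],[39,17],[49,9],[50,0]]
[[0,4],[2,10],[13,19],[39,17],[49,9],[50,0]]
[[0,4],[2,10],[13,19],[39,17],[49,9],[50,0]]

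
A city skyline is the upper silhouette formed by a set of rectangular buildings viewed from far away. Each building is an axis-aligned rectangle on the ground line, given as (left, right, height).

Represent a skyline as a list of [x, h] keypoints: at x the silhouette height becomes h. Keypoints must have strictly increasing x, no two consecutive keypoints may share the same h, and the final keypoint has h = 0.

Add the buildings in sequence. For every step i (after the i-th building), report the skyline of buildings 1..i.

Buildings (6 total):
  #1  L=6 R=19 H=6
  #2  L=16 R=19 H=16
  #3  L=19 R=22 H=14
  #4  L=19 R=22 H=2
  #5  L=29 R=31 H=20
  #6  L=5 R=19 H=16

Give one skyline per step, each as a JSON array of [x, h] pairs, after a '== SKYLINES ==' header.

== SKYLINES ==
[[6,6],[19,0]]
[[6,6],[16,16],[19,0]]
[[6,6],[16,16],[19,14],[22,0]]
[[6,6],[16,16],[19,14],[22,0]]
[[6,6],[16,16],[19,14],[22,0],[29,20],[31,0]]
[[5,16],[19,14],[22,0],[29,20],[31,0]]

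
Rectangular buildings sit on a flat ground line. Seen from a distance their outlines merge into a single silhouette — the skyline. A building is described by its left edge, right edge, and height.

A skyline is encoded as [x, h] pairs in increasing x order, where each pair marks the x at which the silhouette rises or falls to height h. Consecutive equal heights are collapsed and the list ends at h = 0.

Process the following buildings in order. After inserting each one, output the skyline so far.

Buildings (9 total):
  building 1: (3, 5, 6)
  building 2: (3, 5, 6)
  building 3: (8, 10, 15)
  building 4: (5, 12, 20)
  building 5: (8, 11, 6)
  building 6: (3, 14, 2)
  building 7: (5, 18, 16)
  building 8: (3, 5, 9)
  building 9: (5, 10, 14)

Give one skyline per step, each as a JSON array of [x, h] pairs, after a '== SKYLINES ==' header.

== SKYLINES ==
[[3,6],[5,0]]
[[3,6],[5,0]]
[[3,6],[5,0],[8,15],[10,0]]
[[3,6],[5,20],[12,0]]
[[3,6],[5,20],[12,0]]
[[3,6],[5,20],[12,2],[14,0]]
[[3,6],[5,20],[12,16],[18,0]]
[[3,9],[5,20],[12,16],[18,0]]
[[3,9],[5,20],[12,16],[18,0]]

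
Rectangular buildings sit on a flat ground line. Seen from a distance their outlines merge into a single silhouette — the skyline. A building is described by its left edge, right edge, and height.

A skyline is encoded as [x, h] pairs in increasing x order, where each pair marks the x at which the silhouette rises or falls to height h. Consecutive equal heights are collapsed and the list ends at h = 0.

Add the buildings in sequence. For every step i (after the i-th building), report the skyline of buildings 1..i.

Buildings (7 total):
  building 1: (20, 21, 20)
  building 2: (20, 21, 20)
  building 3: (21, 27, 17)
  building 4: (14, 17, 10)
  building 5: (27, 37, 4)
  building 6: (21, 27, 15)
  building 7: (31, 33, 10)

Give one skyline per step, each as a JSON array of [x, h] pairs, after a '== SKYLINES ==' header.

== SKYLINES ==
[[20,20],[21,0]]
[[20,20],[21,0]]
[[20,20],[21,17],[27,0]]
[[14,10],[17,0],[20,20],[21,17],[27,0]]
[[14,10],[17,0],[20,20],[21,17],[27,4],[37,0]]
[[14,10],[17,0],[20,20],[21,17],[27,4],[37,0]]
[[14,10],[17,0],[20,20],[21,17],[27,4],[31,10],[33,4],[37,0]]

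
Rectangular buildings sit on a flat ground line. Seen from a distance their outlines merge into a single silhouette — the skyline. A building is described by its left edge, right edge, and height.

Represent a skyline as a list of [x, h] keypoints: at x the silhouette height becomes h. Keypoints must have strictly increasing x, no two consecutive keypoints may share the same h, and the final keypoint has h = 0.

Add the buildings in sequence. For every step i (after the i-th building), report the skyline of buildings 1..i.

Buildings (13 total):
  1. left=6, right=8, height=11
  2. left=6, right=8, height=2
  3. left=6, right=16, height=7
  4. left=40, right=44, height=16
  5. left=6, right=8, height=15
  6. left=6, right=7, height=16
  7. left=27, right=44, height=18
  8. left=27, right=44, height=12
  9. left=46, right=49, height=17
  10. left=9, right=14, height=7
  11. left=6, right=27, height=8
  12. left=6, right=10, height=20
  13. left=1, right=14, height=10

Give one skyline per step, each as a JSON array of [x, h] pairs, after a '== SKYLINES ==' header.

== SKYLINES ==
[[6,11],[8,0]]
[[6,11],[8,0]]
[[6,11],[8,7],[16,0]]
[[6,11],[8,7],[16,0],[40,16],[44,0]]
[[6,15],[8,7],[16,0],[40,16],[44,0]]
[[6,16],[7,15],[8,7],[16,0],[40,16],[44,0]]
[[6,16],[7,15],[8,7],[16,0],[27,18],[44,0]]
[[6,16],[7,15],[8,7],[16,0],[27,18],[44,0]]
[[6,16],[7,15],[8,7],[16,0],[27,18],[44,0],[46,17],[49,0]]
[[6,16],[7,15],[8,7],[16,0],[27,18],[44,0],[46,17],[49,0]]
[[6,16],[7,15],[8,8],[27,18],[44,0],[46,17],[49,0]]
[[6,20],[10,8],[27,18],[44,0],[46,17],[49,0]]
[[1,10],[6,20],[10,10],[14,8],[27,18],[44,0],[46,17],[49,0]]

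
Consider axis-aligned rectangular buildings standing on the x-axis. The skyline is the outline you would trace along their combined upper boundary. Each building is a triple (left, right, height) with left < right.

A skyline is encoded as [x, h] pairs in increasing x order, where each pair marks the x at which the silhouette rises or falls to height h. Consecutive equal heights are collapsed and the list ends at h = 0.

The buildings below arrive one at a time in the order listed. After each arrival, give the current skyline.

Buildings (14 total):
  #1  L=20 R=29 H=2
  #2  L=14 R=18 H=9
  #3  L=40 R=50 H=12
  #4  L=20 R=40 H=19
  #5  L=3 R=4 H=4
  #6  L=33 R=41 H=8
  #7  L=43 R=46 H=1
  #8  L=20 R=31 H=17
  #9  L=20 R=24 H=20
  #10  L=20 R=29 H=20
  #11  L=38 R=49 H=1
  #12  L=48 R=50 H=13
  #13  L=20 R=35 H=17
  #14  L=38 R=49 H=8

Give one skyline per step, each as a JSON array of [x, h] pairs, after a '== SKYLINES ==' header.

== SKYLINES ==
[[20,2],[29,0]]
[[14,9],[18,0],[20,2],[29,0]]
[[14,9],[18,0],[20,2],[29,0],[40,12],[50,0]]
[[14,9],[18,0],[20,19],[40,12],[50,0]]
[[3,4],[4,0],[14,9],[18,0],[20,19],[40,12],[50,0]]
[[3,4],[4,0],[14,9],[18,0],[20,19],[40,12],[50,0]]
[[3,4],[4,0],[14,9],[18,0],[20,19],[40,12],[50,0]]
[[3,4],[4,0],[14,9],[18,0],[20,19],[40,12],[50,0]]
[[3,4],[4,0],[14,9],[18,0],[20,20],[24,19],[40,12],[50,0]]
[[3,4],[4,0],[14,9],[18,0],[20,20],[29,19],[40,12],[50,0]]
[[3,4],[4,0],[14,9],[18,0],[20,20],[29,19],[40,12],[50,0]]
[[3,4],[4,0],[14,9],[18,0],[20,20],[29,19],[40,12],[48,13],[50,0]]
[[3,4],[4,0],[14,9],[18,0],[20,20],[29,19],[40,12],[48,13],[50,0]]
[[3,4],[4,0],[14,9],[18,0],[20,20],[29,19],[40,12],[48,13],[50,0]]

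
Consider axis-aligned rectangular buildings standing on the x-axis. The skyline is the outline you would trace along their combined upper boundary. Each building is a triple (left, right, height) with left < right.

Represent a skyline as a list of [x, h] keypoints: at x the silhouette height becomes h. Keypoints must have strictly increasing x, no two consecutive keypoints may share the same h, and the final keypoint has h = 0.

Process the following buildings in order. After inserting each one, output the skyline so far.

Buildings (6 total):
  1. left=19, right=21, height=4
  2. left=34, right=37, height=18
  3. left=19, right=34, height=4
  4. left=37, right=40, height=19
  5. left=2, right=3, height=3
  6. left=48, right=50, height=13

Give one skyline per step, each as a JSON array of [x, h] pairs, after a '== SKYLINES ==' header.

== SKYLINES ==
[[19,4],[21,0]]
[[19,4],[21,0],[34,18],[37,0]]
[[19,4],[34,18],[37,0]]
[[19,4],[34,18],[37,19],[40,0]]
[[2,3],[3,0],[19,4],[34,18],[37,19],[40,0]]
[[2,3],[3,0],[19,4],[34,18],[37,19],[40,0],[48,13],[50,0]]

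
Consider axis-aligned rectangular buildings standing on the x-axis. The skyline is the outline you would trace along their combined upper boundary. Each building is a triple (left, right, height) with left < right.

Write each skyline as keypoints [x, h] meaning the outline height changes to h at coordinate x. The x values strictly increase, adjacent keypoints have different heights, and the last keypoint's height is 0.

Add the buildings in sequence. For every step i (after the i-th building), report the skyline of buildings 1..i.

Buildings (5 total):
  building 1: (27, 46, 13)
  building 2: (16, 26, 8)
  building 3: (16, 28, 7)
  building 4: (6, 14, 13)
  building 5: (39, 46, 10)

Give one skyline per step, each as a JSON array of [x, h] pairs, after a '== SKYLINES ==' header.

== SKYLINES ==
[[27,13],[46,0]]
[[16,8],[26,0],[27,13],[46,0]]
[[16,8],[26,7],[27,13],[46,0]]
[[6,13],[14,0],[16,8],[26,7],[27,13],[46,0]]
[[6,13],[14,0],[16,8],[26,7],[27,13],[46,0]]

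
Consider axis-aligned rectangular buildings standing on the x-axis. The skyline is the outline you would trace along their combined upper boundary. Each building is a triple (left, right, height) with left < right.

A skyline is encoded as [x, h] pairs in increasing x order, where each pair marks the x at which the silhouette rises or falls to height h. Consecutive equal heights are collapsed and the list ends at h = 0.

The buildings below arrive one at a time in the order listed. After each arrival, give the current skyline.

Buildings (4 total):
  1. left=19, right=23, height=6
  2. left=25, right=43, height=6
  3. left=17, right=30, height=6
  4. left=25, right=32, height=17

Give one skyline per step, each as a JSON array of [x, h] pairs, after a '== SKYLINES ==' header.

== SKYLINES ==
[[19,6],[23,0]]
[[19,6],[23,0],[25,6],[43,0]]
[[17,6],[43,0]]
[[17,6],[25,17],[32,6],[43,0]]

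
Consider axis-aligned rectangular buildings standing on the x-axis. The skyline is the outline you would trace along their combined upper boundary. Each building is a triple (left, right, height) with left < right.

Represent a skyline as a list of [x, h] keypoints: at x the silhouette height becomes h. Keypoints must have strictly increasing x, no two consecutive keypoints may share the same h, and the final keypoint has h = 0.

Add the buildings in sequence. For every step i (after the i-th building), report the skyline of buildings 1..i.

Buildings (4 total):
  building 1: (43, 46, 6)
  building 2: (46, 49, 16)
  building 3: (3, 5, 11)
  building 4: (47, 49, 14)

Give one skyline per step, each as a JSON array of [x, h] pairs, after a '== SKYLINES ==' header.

== SKYLINES ==
[[43,6],[46,0]]
[[43,6],[46,16],[49,0]]
[[3,11],[5,0],[43,6],[46,16],[49,0]]
[[3,11],[5,0],[43,6],[46,16],[49,0]]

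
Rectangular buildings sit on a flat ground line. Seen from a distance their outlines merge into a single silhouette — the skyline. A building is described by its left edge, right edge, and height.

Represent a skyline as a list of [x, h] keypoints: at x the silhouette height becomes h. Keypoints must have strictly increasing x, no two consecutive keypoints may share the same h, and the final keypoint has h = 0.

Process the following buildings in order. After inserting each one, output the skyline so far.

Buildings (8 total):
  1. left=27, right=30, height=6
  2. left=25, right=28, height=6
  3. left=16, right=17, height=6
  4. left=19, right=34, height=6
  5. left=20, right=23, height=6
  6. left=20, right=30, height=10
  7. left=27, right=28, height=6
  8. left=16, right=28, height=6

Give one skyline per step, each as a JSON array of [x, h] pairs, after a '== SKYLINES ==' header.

== SKYLINES ==
[[27,6],[30,0]]
[[25,6],[30,0]]
[[16,6],[17,0],[25,6],[30,0]]
[[16,6],[17,0],[19,6],[34,0]]
[[16,6],[17,0],[19,6],[34,0]]
[[16,6],[17,0],[19,6],[20,10],[30,6],[34,0]]
[[16,6],[17,0],[19,6],[20,10],[30,6],[34,0]]
[[16,6],[20,10],[30,6],[34,0]]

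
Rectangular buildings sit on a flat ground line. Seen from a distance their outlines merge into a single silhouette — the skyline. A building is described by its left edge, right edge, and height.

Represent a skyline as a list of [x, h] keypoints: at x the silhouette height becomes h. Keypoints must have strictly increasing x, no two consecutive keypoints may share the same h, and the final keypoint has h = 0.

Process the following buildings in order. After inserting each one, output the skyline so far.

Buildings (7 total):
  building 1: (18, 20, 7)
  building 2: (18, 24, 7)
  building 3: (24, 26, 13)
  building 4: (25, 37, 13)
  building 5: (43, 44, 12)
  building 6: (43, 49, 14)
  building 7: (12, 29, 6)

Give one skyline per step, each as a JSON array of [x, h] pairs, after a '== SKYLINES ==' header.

== SKYLINES ==
[[18,7],[20,0]]
[[18,7],[24,0]]
[[18,7],[24,13],[26,0]]
[[18,7],[24,13],[37,0]]
[[18,7],[24,13],[37,0],[43,12],[44,0]]
[[18,7],[24,13],[37,0],[43,14],[49,0]]
[[12,6],[18,7],[24,13],[37,0],[43,14],[49,0]]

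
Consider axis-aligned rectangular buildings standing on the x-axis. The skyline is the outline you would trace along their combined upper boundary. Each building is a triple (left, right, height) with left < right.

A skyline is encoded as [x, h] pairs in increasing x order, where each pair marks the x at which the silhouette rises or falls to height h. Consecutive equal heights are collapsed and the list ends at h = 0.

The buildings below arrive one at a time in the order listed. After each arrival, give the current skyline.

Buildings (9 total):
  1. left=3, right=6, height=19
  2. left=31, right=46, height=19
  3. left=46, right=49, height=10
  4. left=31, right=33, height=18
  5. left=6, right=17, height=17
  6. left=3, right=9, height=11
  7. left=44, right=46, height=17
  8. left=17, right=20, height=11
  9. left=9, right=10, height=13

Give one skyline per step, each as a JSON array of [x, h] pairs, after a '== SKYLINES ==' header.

== SKYLINES ==
[[3,19],[6,0]]
[[3,19],[6,0],[31,19],[46,0]]
[[3,19],[6,0],[31,19],[46,10],[49,0]]
[[3,19],[6,0],[31,19],[46,10],[49,0]]
[[3,19],[6,17],[17,0],[31,19],[46,10],[49,0]]
[[3,19],[6,17],[17,0],[31,19],[46,10],[49,0]]
[[3,19],[6,17],[17,0],[31,19],[46,10],[49,0]]
[[3,19],[6,17],[17,11],[20,0],[31,19],[46,10],[49,0]]
[[3,19],[6,17],[17,11],[20,0],[31,19],[46,10],[49,0]]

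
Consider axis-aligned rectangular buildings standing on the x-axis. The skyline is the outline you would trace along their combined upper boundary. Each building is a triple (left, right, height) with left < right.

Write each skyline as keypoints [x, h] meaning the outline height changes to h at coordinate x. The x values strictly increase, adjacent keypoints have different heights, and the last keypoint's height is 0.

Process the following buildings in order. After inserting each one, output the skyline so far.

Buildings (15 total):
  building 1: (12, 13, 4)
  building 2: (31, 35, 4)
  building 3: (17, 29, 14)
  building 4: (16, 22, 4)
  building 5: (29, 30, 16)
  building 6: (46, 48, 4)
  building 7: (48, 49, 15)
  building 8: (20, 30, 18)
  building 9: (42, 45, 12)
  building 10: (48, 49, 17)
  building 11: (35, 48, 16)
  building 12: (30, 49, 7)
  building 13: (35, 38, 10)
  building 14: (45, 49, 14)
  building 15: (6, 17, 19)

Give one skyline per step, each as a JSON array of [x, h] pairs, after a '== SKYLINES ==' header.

== SKYLINES ==
[[12,4],[13,0]]
[[12,4],[13,0],[31,4],[35,0]]
[[12,4],[13,0],[17,14],[29,0],[31,4],[35,0]]
[[12,4],[13,0],[16,4],[17,14],[29,0],[31,4],[35,0]]
[[12,4],[13,0],[16,4],[17,14],[29,16],[30,0],[31,4],[35,0]]
[[12,4],[13,0],[16,4],[17,14],[29,16],[30,0],[31,4],[35,0],[46,4],[48,0]]
[[12,4],[13,0],[16,4],[17,14],[29,16],[30,0],[31,4],[35,0],[46,4],[48,15],[49,0]]
[[12,4],[13,0],[16,4],[17,14],[20,18],[30,0],[31,4],[35,0],[46,4],[48,15],[49,0]]
[[12,4],[13,0],[16,4],[17,14],[20,18],[30,0],[31,4],[35,0],[42,12],[45,0],[46,4],[48,15],[49,0]]
[[12,4],[13,0],[16,4],[17,14],[20,18],[30,0],[31,4],[35,0],[42,12],[45,0],[46,4],[48,17],[49,0]]
[[12,4],[13,0],[16,4],[17,14],[20,18],[30,0],[31,4],[35,16],[48,17],[49,0]]
[[12,4],[13,0],[16,4],[17,14],[20,18],[30,7],[35,16],[48,17],[49,0]]
[[12,4],[13,0],[16,4],[17,14],[20,18],[30,7],[35,16],[48,17],[49,0]]
[[12,4],[13,0],[16,4],[17,14],[20,18],[30,7],[35,16],[48,17],[49,0]]
[[6,19],[17,14],[20,18],[30,7],[35,16],[48,17],[49,0]]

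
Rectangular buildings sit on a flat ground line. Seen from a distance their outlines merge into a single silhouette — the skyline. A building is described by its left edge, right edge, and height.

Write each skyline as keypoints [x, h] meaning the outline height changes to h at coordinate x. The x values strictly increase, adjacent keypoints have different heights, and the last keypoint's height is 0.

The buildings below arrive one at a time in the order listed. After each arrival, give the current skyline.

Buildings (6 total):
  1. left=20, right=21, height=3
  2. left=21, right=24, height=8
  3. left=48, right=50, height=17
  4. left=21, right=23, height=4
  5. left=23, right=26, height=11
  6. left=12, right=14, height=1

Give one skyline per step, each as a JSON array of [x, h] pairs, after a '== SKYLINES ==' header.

== SKYLINES ==
[[20,3],[21,0]]
[[20,3],[21,8],[24,0]]
[[20,3],[21,8],[24,0],[48,17],[50,0]]
[[20,3],[21,8],[24,0],[48,17],[50,0]]
[[20,3],[21,8],[23,11],[26,0],[48,17],[50,0]]
[[12,1],[14,0],[20,3],[21,8],[23,11],[26,0],[48,17],[50,0]]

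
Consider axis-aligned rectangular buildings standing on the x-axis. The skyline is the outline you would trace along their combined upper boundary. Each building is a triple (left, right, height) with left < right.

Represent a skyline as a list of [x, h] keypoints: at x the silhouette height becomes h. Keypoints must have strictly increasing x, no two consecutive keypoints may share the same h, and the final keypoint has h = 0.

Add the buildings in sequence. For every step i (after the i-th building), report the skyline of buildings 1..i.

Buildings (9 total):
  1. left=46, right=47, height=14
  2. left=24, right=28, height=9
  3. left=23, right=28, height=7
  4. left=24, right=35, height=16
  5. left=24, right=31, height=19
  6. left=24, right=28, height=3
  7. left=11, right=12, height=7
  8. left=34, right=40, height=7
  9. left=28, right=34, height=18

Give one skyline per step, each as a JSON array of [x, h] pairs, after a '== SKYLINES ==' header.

== SKYLINES ==
[[46,14],[47,0]]
[[24,9],[28,0],[46,14],[47,0]]
[[23,7],[24,9],[28,0],[46,14],[47,0]]
[[23,7],[24,16],[35,0],[46,14],[47,0]]
[[23,7],[24,19],[31,16],[35,0],[46,14],[47,0]]
[[23,7],[24,19],[31,16],[35,0],[46,14],[47,0]]
[[11,7],[12,0],[23,7],[24,19],[31,16],[35,0],[46,14],[47,0]]
[[11,7],[12,0],[23,7],[24,19],[31,16],[35,7],[40,0],[46,14],[47,0]]
[[11,7],[12,0],[23,7],[24,19],[31,18],[34,16],[35,7],[40,0],[46,14],[47,0]]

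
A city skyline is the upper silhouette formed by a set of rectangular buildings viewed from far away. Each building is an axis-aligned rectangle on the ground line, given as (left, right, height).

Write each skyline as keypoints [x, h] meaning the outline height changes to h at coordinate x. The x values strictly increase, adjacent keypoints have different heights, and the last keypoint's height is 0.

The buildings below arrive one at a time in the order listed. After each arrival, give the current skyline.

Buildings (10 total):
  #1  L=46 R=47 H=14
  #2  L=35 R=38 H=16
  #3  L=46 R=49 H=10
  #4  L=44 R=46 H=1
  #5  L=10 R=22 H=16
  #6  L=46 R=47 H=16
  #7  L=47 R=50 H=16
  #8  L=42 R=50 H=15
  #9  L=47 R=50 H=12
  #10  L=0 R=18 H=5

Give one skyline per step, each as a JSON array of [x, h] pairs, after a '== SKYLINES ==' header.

== SKYLINES ==
[[46,14],[47,0]]
[[35,16],[38,0],[46,14],[47,0]]
[[35,16],[38,0],[46,14],[47,10],[49,0]]
[[35,16],[38,0],[44,1],[46,14],[47,10],[49,0]]
[[10,16],[22,0],[35,16],[38,0],[44,1],[46,14],[47,10],[49,0]]
[[10,16],[22,0],[35,16],[38,0],[44,1],[46,16],[47,10],[49,0]]
[[10,16],[22,0],[35,16],[38,0],[44,1],[46,16],[50,0]]
[[10,16],[22,0],[35,16],[38,0],[42,15],[46,16],[50,0]]
[[10,16],[22,0],[35,16],[38,0],[42,15],[46,16],[50,0]]
[[0,5],[10,16],[22,0],[35,16],[38,0],[42,15],[46,16],[50,0]]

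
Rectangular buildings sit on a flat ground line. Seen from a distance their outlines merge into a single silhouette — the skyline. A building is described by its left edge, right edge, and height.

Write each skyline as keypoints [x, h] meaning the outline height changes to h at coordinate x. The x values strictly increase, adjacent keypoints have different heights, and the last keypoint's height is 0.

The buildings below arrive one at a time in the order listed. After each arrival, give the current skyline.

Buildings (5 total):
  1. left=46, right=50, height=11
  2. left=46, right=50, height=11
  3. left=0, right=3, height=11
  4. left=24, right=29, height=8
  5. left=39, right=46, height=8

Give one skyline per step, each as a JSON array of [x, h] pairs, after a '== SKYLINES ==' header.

== SKYLINES ==
[[46,11],[50,0]]
[[46,11],[50,0]]
[[0,11],[3,0],[46,11],[50,0]]
[[0,11],[3,0],[24,8],[29,0],[46,11],[50,0]]
[[0,11],[3,0],[24,8],[29,0],[39,8],[46,11],[50,0]]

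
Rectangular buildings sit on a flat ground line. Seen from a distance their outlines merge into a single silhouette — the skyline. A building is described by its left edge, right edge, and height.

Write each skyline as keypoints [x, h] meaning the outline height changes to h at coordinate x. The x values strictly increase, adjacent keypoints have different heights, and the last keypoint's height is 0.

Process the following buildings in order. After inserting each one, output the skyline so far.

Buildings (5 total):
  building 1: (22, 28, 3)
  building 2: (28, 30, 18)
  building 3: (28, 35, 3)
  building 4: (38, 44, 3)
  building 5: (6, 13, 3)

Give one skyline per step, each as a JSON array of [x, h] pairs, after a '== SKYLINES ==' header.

== SKYLINES ==
[[22,3],[28,0]]
[[22,3],[28,18],[30,0]]
[[22,3],[28,18],[30,3],[35,0]]
[[22,3],[28,18],[30,3],[35,0],[38,3],[44,0]]
[[6,3],[13,0],[22,3],[28,18],[30,3],[35,0],[38,3],[44,0]]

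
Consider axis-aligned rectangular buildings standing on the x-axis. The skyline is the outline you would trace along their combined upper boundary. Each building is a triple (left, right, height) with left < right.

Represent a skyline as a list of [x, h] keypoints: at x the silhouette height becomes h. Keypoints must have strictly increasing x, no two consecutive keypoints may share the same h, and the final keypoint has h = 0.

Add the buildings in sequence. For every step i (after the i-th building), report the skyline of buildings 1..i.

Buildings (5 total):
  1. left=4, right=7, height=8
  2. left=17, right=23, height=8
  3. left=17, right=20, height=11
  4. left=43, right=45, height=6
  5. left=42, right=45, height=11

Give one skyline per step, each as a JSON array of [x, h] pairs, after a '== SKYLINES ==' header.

== SKYLINES ==
[[4,8],[7,0]]
[[4,8],[7,0],[17,8],[23,0]]
[[4,8],[7,0],[17,11],[20,8],[23,0]]
[[4,8],[7,0],[17,11],[20,8],[23,0],[43,6],[45,0]]
[[4,8],[7,0],[17,11],[20,8],[23,0],[42,11],[45,0]]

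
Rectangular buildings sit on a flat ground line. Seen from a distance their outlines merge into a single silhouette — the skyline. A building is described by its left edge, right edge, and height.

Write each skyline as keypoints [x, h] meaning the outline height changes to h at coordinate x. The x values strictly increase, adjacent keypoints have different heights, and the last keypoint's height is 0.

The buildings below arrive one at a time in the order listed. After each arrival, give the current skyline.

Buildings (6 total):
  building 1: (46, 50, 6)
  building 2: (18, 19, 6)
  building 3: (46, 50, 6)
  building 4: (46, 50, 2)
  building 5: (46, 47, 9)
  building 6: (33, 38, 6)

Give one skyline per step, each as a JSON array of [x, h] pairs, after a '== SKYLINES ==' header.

== SKYLINES ==
[[46,6],[50,0]]
[[18,6],[19,0],[46,6],[50,0]]
[[18,6],[19,0],[46,6],[50,0]]
[[18,6],[19,0],[46,6],[50,0]]
[[18,6],[19,0],[46,9],[47,6],[50,0]]
[[18,6],[19,0],[33,6],[38,0],[46,9],[47,6],[50,0]]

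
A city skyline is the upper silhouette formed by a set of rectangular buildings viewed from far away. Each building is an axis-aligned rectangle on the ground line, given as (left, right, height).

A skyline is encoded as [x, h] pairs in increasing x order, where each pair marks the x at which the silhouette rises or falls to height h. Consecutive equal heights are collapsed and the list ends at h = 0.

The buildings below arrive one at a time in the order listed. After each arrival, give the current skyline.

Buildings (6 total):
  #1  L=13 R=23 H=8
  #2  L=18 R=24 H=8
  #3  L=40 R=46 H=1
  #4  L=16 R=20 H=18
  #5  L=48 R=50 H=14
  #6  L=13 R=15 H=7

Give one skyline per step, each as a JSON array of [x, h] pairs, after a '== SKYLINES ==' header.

== SKYLINES ==
[[13,8],[23,0]]
[[13,8],[24,0]]
[[13,8],[24,0],[40,1],[46,0]]
[[13,8],[16,18],[20,8],[24,0],[40,1],[46,0]]
[[13,8],[16,18],[20,8],[24,0],[40,1],[46,0],[48,14],[50,0]]
[[13,8],[16,18],[20,8],[24,0],[40,1],[46,0],[48,14],[50,0]]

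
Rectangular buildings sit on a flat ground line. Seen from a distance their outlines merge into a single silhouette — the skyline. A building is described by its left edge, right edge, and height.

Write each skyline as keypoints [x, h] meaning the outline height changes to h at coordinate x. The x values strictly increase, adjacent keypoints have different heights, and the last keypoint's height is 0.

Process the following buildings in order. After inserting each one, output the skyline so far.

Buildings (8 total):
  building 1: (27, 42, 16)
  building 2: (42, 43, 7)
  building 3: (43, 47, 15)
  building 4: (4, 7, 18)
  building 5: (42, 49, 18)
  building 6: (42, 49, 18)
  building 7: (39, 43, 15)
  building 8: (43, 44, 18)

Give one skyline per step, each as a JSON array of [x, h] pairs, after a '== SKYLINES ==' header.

== SKYLINES ==
[[27,16],[42,0]]
[[27,16],[42,7],[43,0]]
[[27,16],[42,7],[43,15],[47,0]]
[[4,18],[7,0],[27,16],[42,7],[43,15],[47,0]]
[[4,18],[7,0],[27,16],[42,18],[49,0]]
[[4,18],[7,0],[27,16],[42,18],[49,0]]
[[4,18],[7,0],[27,16],[42,18],[49,0]]
[[4,18],[7,0],[27,16],[42,18],[49,0]]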